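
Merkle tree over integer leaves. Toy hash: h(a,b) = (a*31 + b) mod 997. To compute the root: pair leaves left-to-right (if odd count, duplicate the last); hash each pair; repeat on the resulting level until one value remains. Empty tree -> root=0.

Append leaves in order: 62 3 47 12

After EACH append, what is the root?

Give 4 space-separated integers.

After append 62 (leaves=[62]):
  L0: [62]
  root=62
After append 3 (leaves=[62, 3]):
  L0: [62, 3]
  L1: h(62,3)=(62*31+3)%997=928 -> [928]
  root=928
After append 47 (leaves=[62, 3, 47]):
  L0: [62, 3, 47]
  L1: h(62,3)=(62*31+3)%997=928 h(47,47)=(47*31+47)%997=507 -> [928, 507]
  L2: h(928,507)=(928*31+507)%997=362 -> [362]
  root=362
After append 12 (leaves=[62, 3, 47, 12]):
  L0: [62, 3, 47, 12]
  L1: h(62,3)=(62*31+3)%997=928 h(47,12)=(47*31+12)%997=472 -> [928, 472]
  L2: h(928,472)=(928*31+472)%997=327 -> [327]
  root=327

Answer: 62 928 362 327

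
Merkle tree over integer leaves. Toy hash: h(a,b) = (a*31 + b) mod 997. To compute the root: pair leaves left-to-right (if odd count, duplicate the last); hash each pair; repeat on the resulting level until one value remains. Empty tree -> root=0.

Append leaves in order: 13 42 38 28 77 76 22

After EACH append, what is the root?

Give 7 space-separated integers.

After append 13 (leaves=[13]):
  L0: [13]
  root=13
After append 42 (leaves=[13, 42]):
  L0: [13, 42]
  L1: h(13,42)=(13*31+42)%997=445 -> [445]
  root=445
After append 38 (leaves=[13, 42, 38]):
  L0: [13, 42, 38]
  L1: h(13,42)=(13*31+42)%997=445 h(38,38)=(38*31+38)%997=219 -> [445, 219]
  L2: h(445,219)=(445*31+219)%997=56 -> [56]
  root=56
After append 28 (leaves=[13, 42, 38, 28]):
  L0: [13, 42, 38, 28]
  L1: h(13,42)=(13*31+42)%997=445 h(38,28)=(38*31+28)%997=209 -> [445, 209]
  L2: h(445,209)=(445*31+209)%997=46 -> [46]
  root=46
After append 77 (leaves=[13, 42, 38, 28, 77]):
  L0: [13, 42, 38, 28, 77]
  L1: h(13,42)=(13*31+42)%997=445 h(38,28)=(38*31+28)%997=209 h(77,77)=(77*31+77)%997=470 -> [445, 209, 470]
  L2: h(445,209)=(445*31+209)%997=46 h(470,470)=(470*31+470)%997=85 -> [46, 85]
  L3: h(46,85)=(46*31+85)%997=514 -> [514]
  root=514
After append 76 (leaves=[13, 42, 38, 28, 77, 76]):
  L0: [13, 42, 38, 28, 77, 76]
  L1: h(13,42)=(13*31+42)%997=445 h(38,28)=(38*31+28)%997=209 h(77,76)=(77*31+76)%997=469 -> [445, 209, 469]
  L2: h(445,209)=(445*31+209)%997=46 h(469,469)=(469*31+469)%997=53 -> [46, 53]
  L3: h(46,53)=(46*31+53)%997=482 -> [482]
  root=482
After append 22 (leaves=[13, 42, 38, 28, 77, 76, 22]):
  L0: [13, 42, 38, 28, 77, 76, 22]
  L1: h(13,42)=(13*31+42)%997=445 h(38,28)=(38*31+28)%997=209 h(77,76)=(77*31+76)%997=469 h(22,22)=(22*31+22)%997=704 -> [445, 209, 469, 704]
  L2: h(445,209)=(445*31+209)%997=46 h(469,704)=(469*31+704)%997=288 -> [46, 288]
  L3: h(46,288)=(46*31+288)%997=717 -> [717]
  root=717

Answer: 13 445 56 46 514 482 717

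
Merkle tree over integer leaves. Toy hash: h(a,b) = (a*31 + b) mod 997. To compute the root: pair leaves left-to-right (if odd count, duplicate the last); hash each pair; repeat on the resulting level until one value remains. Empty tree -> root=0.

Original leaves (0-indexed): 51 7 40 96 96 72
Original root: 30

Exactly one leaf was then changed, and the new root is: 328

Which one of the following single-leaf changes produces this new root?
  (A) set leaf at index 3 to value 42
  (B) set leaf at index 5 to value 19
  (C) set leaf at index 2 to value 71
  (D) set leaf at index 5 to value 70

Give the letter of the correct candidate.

Original leaves: [51, 7, 40, 96, 96, 72]
Target new root: 328
Try each candidate change and compute the resulting root:
Candidate A: set leaf[3] = 42 -> leaves = [51, 7, 40, 42, 96, 72]
  L0: [51, 7, 40, 42, 96, 72]
  L1: h(51,7)=(51*31+7)%997=591 h(40,42)=(40*31+42)%997=285 h(96,72)=(96*31+72)%997=57 -> [591, 285, 57]
  L2: h(591,285)=(591*31+285)%997=660 h(57,57)=(57*31+57)%997=827 -> [660, 827]
  L3: h(660,827)=(660*31+827)%997=350 -> [350]
  root = 350 != target 328
Candidate B: set leaf[5] = 19 -> leaves = [51, 7, 40, 96, 96, 19]
  L0: [51, 7, 40, 96, 96, 19]
  L1: h(51,7)=(51*31+7)%997=591 h(40,96)=(40*31+96)%997=339 h(96,19)=(96*31+19)%997=4 -> [591, 339, 4]
  L2: h(591,339)=(591*31+339)%997=714 h(4,4)=(4*31+4)%997=128 -> [714, 128]
  L3: h(714,128)=(714*31+128)%997=328 -> [328]
  root = 328 == target 328  ** MATCH **
Candidate C: set leaf[2] = 71 -> leaves = [51, 7, 71, 96, 96, 72]
  L0: [51, 7, 71, 96, 96, 72]
  L1: h(51,7)=(51*31+7)%997=591 h(71,96)=(71*31+96)%997=303 h(96,72)=(96*31+72)%997=57 -> [591, 303, 57]
  L2: h(591,303)=(591*31+303)%997=678 h(57,57)=(57*31+57)%997=827 -> [678, 827]
  L3: h(678,827)=(678*31+827)%997=908 -> [908]
  root = 908 != target 328
Candidate D: set leaf[5] = 70 -> leaves = [51, 7, 40, 96, 96, 70]
  L0: [51, 7, 40, 96, 96, 70]
  L1: h(51,7)=(51*31+7)%997=591 h(40,96)=(40*31+96)%997=339 h(96,70)=(96*31+70)%997=55 -> [591, 339, 55]
  L2: h(591,339)=(591*31+339)%997=714 h(55,55)=(55*31+55)%997=763 -> [714, 763]
  L3: h(714,763)=(714*31+763)%997=963 -> [963]
  root = 963 != target 328
Candidate B produces the target root.

Answer: B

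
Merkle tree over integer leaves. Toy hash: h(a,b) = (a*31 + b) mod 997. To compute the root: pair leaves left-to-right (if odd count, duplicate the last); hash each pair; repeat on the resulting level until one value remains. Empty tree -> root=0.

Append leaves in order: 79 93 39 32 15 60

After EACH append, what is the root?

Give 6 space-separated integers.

After append 79 (leaves=[79]):
  L0: [79]
  root=79
After append 93 (leaves=[79, 93]):
  L0: [79, 93]
  L1: h(79,93)=(79*31+93)%997=548 -> [548]
  root=548
After append 39 (leaves=[79, 93, 39]):
  L0: [79, 93, 39]
  L1: h(79,93)=(79*31+93)%997=548 h(39,39)=(39*31+39)%997=251 -> [548, 251]
  L2: h(548,251)=(548*31+251)%997=290 -> [290]
  root=290
After append 32 (leaves=[79, 93, 39, 32]):
  L0: [79, 93, 39, 32]
  L1: h(79,93)=(79*31+93)%997=548 h(39,32)=(39*31+32)%997=244 -> [548, 244]
  L2: h(548,244)=(548*31+244)%997=283 -> [283]
  root=283
After append 15 (leaves=[79, 93, 39, 32, 15]):
  L0: [79, 93, 39, 32, 15]
  L1: h(79,93)=(79*31+93)%997=548 h(39,32)=(39*31+32)%997=244 h(15,15)=(15*31+15)%997=480 -> [548, 244, 480]
  L2: h(548,244)=(548*31+244)%997=283 h(480,480)=(480*31+480)%997=405 -> [283, 405]
  L3: h(283,405)=(283*31+405)%997=205 -> [205]
  root=205
After append 60 (leaves=[79, 93, 39, 32, 15, 60]):
  L0: [79, 93, 39, 32, 15, 60]
  L1: h(79,93)=(79*31+93)%997=548 h(39,32)=(39*31+32)%997=244 h(15,60)=(15*31+60)%997=525 -> [548, 244, 525]
  L2: h(548,244)=(548*31+244)%997=283 h(525,525)=(525*31+525)%997=848 -> [283, 848]
  L3: h(283,848)=(283*31+848)%997=648 -> [648]
  root=648

Answer: 79 548 290 283 205 648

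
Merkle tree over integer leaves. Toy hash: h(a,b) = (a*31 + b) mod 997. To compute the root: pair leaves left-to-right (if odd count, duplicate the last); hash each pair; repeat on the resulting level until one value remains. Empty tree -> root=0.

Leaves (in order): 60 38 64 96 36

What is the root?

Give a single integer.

L0: [60, 38, 64, 96, 36]
L1: h(60,38)=(60*31+38)%997=901 h(64,96)=(64*31+96)%997=86 h(36,36)=(36*31+36)%997=155 -> [901, 86, 155]
L2: h(901,86)=(901*31+86)%997=101 h(155,155)=(155*31+155)%997=972 -> [101, 972]
L3: h(101,972)=(101*31+972)%997=115 -> [115]

Answer: 115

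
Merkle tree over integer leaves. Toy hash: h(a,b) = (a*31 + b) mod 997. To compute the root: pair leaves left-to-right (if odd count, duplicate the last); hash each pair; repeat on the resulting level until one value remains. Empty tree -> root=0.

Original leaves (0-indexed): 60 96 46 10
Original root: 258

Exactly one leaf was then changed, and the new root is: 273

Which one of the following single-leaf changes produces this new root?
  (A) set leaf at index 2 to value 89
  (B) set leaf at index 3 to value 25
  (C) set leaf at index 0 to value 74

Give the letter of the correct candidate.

Answer: B

Derivation:
Original leaves: [60, 96, 46, 10]
Target new root: 273
Try each candidate change and compute the resulting root:
Candidate A: set leaf[2] = 89 -> leaves = [60, 96, 89, 10]
  L0: [60, 96, 89, 10]
  L1: h(60,96)=(60*31+96)%997=959 h(89,10)=(89*31+10)%997=775 -> [959, 775]
  L2: h(959,775)=(959*31+775)%997=594 -> [594]
  root = 594 != target 273
Candidate B: set leaf[3] = 25 -> leaves = [60, 96, 46, 25]
  L0: [60, 96, 46, 25]
  L1: h(60,96)=(60*31+96)%997=959 h(46,25)=(46*31+25)%997=454 -> [959, 454]
  L2: h(959,454)=(959*31+454)%997=273 -> [273]
  root = 273 == target 273  ** MATCH **
Candidate C: set leaf[0] = 74 -> leaves = [74, 96, 46, 10]
  L0: [74, 96, 46, 10]
  L1: h(74,96)=(74*31+96)%997=396 h(46,10)=(46*31+10)%997=439 -> [396, 439]
  L2: h(396,439)=(396*31+439)%997=751 -> [751]
  root = 751 != target 273
Candidate B produces the target root.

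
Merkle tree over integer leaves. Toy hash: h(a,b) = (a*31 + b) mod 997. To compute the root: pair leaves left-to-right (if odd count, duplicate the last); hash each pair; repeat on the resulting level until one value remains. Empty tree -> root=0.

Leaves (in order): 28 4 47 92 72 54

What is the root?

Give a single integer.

Answer: 49

Derivation:
L0: [28, 4, 47, 92, 72, 54]
L1: h(28,4)=(28*31+4)%997=872 h(47,92)=(47*31+92)%997=552 h(72,54)=(72*31+54)%997=292 -> [872, 552, 292]
L2: h(872,552)=(872*31+552)%997=665 h(292,292)=(292*31+292)%997=371 -> [665, 371]
L3: h(665,371)=(665*31+371)%997=49 -> [49]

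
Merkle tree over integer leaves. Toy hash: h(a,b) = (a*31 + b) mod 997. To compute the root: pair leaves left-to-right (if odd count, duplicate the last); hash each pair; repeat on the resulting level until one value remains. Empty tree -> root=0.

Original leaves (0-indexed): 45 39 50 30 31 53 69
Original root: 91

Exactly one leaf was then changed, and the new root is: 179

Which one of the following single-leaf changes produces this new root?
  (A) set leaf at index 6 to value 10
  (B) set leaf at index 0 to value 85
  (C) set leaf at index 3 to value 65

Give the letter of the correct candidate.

Original leaves: [45, 39, 50, 30, 31, 53, 69]
Target new root: 179
Try each candidate change and compute the resulting root:
Candidate A: set leaf[6] = 10 -> leaves = [45, 39, 50, 30, 31, 53, 10]
  L0: [45, 39, 50, 30, 31, 53, 10]
  L1: h(45,39)=(45*31+39)%997=437 h(50,30)=(50*31+30)%997=583 h(31,53)=(31*31+53)%997=17 h(10,10)=(10*31+10)%997=320 -> [437, 583, 17, 320]
  L2: h(437,583)=(437*31+583)%997=172 h(17,320)=(17*31+320)%997=847 -> [172, 847]
  L3: h(172,847)=(172*31+847)%997=197 -> [197]
  root = 197 != target 179
Candidate B: set leaf[0] = 85 -> leaves = [85, 39, 50, 30, 31, 53, 69]
  L0: [85, 39, 50, 30, 31, 53, 69]
  L1: h(85,39)=(85*31+39)%997=680 h(50,30)=(50*31+30)%997=583 h(31,53)=(31*31+53)%997=17 h(69,69)=(69*31+69)%997=214 -> [680, 583, 17, 214]
  L2: h(680,583)=(680*31+583)%997=726 h(17,214)=(17*31+214)%997=741 -> [726, 741]
  L3: h(726,741)=(726*31+741)%997=316 -> [316]
  root = 316 != target 179
Candidate C: set leaf[3] = 65 -> leaves = [45, 39, 50, 65, 31, 53, 69]
  L0: [45, 39, 50, 65, 31, 53, 69]
  L1: h(45,39)=(45*31+39)%997=437 h(50,65)=(50*31+65)%997=618 h(31,53)=(31*31+53)%997=17 h(69,69)=(69*31+69)%997=214 -> [437, 618, 17, 214]
  L2: h(437,618)=(437*31+618)%997=207 h(17,214)=(17*31+214)%997=741 -> [207, 741]
  L3: h(207,741)=(207*31+741)%997=179 -> [179]
  root = 179 == target 179  ** MATCH **
Candidate C produces the target root.

Answer: C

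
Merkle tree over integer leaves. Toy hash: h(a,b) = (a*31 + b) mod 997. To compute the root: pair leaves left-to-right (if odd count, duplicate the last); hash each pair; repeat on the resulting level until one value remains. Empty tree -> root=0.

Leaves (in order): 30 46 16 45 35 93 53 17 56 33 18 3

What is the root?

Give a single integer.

Answer: 185

Derivation:
L0: [30, 46, 16, 45, 35, 93, 53, 17, 56, 33, 18, 3]
L1: h(30,46)=(30*31+46)%997=976 h(16,45)=(16*31+45)%997=541 h(35,93)=(35*31+93)%997=181 h(53,17)=(53*31+17)%997=663 h(56,33)=(56*31+33)%997=772 h(18,3)=(18*31+3)%997=561 -> [976, 541, 181, 663, 772, 561]
L2: h(976,541)=(976*31+541)%997=887 h(181,663)=(181*31+663)%997=292 h(772,561)=(772*31+561)%997=565 -> [887, 292, 565]
L3: h(887,292)=(887*31+292)%997=870 h(565,565)=(565*31+565)%997=134 -> [870, 134]
L4: h(870,134)=(870*31+134)%997=185 -> [185]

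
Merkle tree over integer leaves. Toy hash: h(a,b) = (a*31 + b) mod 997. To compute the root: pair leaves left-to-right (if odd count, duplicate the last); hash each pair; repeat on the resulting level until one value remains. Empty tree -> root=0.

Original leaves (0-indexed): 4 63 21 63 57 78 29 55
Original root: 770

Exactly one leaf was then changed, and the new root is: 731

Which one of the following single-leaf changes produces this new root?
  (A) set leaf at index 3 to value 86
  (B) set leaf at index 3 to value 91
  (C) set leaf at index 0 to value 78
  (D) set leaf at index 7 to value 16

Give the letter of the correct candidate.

Answer: D

Derivation:
Original leaves: [4, 63, 21, 63, 57, 78, 29, 55]
Target new root: 731
Try each candidate change and compute the resulting root:
Candidate A: set leaf[3] = 86 -> leaves = [4, 63, 21, 86, 57, 78, 29, 55]
  L0: [4, 63, 21, 86, 57, 78, 29, 55]
  L1: h(4,63)=(4*31+63)%997=187 h(21,86)=(21*31+86)%997=737 h(57,78)=(57*31+78)%997=848 h(29,55)=(29*31+55)%997=954 -> [187, 737, 848, 954]
  L2: h(187,737)=(187*31+737)%997=552 h(848,954)=(848*31+954)%997=323 -> [552, 323]
  L3: h(552,323)=(552*31+323)%997=486 -> [486]
  root = 486 != target 731
Candidate B: set leaf[3] = 91 -> leaves = [4, 63, 21, 91, 57, 78, 29, 55]
  L0: [4, 63, 21, 91, 57, 78, 29, 55]
  L1: h(4,63)=(4*31+63)%997=187 h(21,91)=(21*31+91)%997=742 h(57,78)=(57*31+78)%997=848 h(29,55)=(29*31+55)%997=954 -> [187, 742, 848, 954]
  L2: h(187,742)=(187*31+742)%997=557 h(848,954)=(848*31+954)%997=323 -> [557, 323]
  L3: h(557,323)=(557*31+323)%997=641 -> [641]
  root = 641 != target 731
Candidate C: set leaf[0] = 78 -> leaves = [78, 63, 21, 63, 57, 78, 29, 55]
  L0: [78, 63, 21, 63, 57, 78, 29, 55]
  L1: h(78,63)=(78*31+63)%997=487 h(21,63)=(21*31+63)%997=714 h(57,78)=(57*31+78)%997=848 h(29,55)=(29*31+55)%997=954 -> [487, 714, 848, 954]
  L2: h(487,714)=(487*31+714)%997=856 h(848,954)=(848*31+954)%997=323 -> [856, 323]
  L3: h(856,323)=(856*31+323)%997=937 -> [937]
  root = 937 != target 731
Candidate D: set leaf[7] = 16 -> leaves = [4, 63, 21, 63, 57, 78, 29, 16]
  L0: [4, 63, 21, 63, 57, 78, 29, 16]
  L1: h(4,63)=(4*31+63)%997=187 h(21,63)=(21*31+63)%997=714 h(57,78)=(57*31+78)%997=848 h(29,16)=(29*31+16)%997=915 -> [187, 714, 848, 915]
  L2: h(187,714)=(187*31+714)%997=529 h(848,915)=(848*31+915)%997=284 -> [529, 284]
  L3: h(529,284)=(529*31+284)%997=731 -> [731]
  root = 731 == target 731  ** MATCH **
Candidate D produces the target root.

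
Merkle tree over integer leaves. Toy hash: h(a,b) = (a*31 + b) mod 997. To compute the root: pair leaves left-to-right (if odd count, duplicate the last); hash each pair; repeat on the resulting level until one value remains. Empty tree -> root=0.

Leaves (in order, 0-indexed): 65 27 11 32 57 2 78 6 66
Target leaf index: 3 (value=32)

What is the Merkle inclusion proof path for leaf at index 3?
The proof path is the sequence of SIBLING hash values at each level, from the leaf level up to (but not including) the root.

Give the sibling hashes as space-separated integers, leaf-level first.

Answer: 11 48 434 195

Derivation:
L0 (leaves): [65, 27, 11, 32, 57, 2, 78, 6, 66], target index=3
L1: h(65,27)=(65*31+27)%997=48 [pair 0] h(11,32)=(11*31+32)%997=373 [pair 1] h(57,2)=(57*31+2)%997=772 [pair 2] h(78,6)=(78*31+6)%997=430 [pair 3] h(66,66)=(66*31+66)%997=118 [pair 4] -> [48, 373, 772, 430, 118]
  Sibling for proof at L0: 11
L2: h(48,373)=(48*31+373)%997=864 [pair 0] h(772,430)=(772*31+430)%997=434 [pair 1] h(118,118)=(118*31+118)%997=785 [pair 2] -> [864, 434, 785]
  Sibling for proof at L1: 48
L3: h(864,434)=(864*31+434)%997=299 [pair 0] h(785,785)=(785*31+785)%997=195 [pair 1] -> [299, 195]
  Sibling for proof at L2: 434
L4: h(299,195)=(299*31+195)%997=491 [pair 0] -> [491]
  Sibling for proof at L3: 195
Root: 491
Proof path (sibling hashes from leaf to root): [11, 48, 434, 195]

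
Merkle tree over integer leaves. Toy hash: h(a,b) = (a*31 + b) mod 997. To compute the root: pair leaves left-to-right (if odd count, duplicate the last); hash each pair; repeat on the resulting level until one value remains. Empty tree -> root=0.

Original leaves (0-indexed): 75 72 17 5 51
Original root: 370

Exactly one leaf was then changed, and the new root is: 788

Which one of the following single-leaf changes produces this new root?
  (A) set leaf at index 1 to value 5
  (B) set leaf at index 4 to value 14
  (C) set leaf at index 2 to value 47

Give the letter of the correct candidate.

Answer: A

Derivation:
Original leaves: [75, 72, 17, 5, 51]
Target new root: 788
Try each candidate change and compute the resulting root:
Candidate A: set leaf[1] = 5 -> leaves = [75, 5, 17, 5, 51]
  L0: [75, 5, 17, 5, 51]
  L1: h(75,5)=(75*31+5)%997=336 h(17,5)=(17*31+5)%997=532 h(51,51)=(51*31+51)%997=635 -> [336, 532, 635]
  L2: h(336,532)=(336*31+532)%997=978 h(635,635)=(635*31+635)%997=380 -> [978, 380]
  L3: h(978,380)=(978*31+380)%997=788 -> [788]
  root = 788 == target 788  ** MATCH **
Candidate B: set leaf[4] = 14 -> leaves = [75, 72, 17, 5, 14]
  L0: [75, 72, 17, 5, 14]
  L1: h(75,72)=(75*31+72)%997=403 h(17,5)=(17*31+5)%997=532 h(14,14)=(14*31+14)%997=448 -> [403, 532, 448]
  L2: h(403,532)=(403*31+532)%997=64 h(448,448)=(448*31+448)%997=378 -> [64, 378]
  L3: h(64,378)=(64*31+378)%997=368 -> [368]
  root = 368 != target 788
Candidate C: set leaf[2] = 47 -> leaves = [75, 72, 47, 5, 51]
  L0: [75, 72, 47, 5, 51]
  L1: h(75,72)=(75*31+72)%997=403 h(47,5)=(47*31+5)%997=465 h(51,51)=(51*31+51)%997=635 -> [403, 465, 635]
  L2: h(403,465)=(403*31+465)%997=994 h(635,635)=(635*31+635)%997=380 -> [994, 380]
  L3: h(994,380)=(994*31+380)%997=287 -> [287]
  root = 287 != target 788
Candidate A produces the target root.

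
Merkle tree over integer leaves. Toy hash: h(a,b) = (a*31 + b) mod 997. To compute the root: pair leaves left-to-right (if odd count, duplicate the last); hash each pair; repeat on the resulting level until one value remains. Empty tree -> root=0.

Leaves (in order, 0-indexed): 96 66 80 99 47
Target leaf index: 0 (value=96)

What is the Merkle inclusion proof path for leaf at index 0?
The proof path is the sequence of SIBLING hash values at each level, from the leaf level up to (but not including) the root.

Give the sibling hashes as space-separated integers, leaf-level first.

L0 (leaves): [96, 66, 80, 99, 47], target index=0
L1: h(96,66)=(96*31+66)%997=51 [pair 0] h(80,99)=(80*31+99)%997=585 [pair 1] h(47,47)=(47*31+47)%997=507 [pair 2] -> [51, 585, 507]
  Sibling for proof at L0: 66
L2: h(51,585)=(51*31+585)%997=172 [pair 0] h(507,507)=(507*31+507)%997=272 [pair 1] -> [172, 272]
  Sibling for proof at L1: 585
L3: h(172,272)=(172*31+272)%997=619 [pair 0] -> [619]
  Sibling for proof at L2: 272
Root: 619
Proof path (sibling hashes from leaf to root): [66, 585, 272]

Answer: 66 585 272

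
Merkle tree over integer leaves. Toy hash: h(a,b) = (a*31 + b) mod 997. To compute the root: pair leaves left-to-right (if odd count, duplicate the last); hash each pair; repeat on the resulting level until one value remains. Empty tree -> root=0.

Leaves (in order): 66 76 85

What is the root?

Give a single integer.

L0: [66, 76, 85]
L1: h(66,76)=(66*31+76)%997=128 h(85,85)=(85*31+85)%997=726 -> [128, 726]
L2: h(128,726)=(128*31+726)%997=706 -> [706]

Answer: 706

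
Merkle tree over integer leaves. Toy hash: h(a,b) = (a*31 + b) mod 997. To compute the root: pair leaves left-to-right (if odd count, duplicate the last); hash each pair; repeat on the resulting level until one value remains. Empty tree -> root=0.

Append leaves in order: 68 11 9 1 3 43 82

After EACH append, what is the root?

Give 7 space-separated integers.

After append 68 (leaves=[68]):
  L0: [68]
  root=68
After append 11 (leaves=[68, 11]):
  L0: [68, 11]
  L1: h(68,11)=(68*31+11)%997=125 -> [125]
  root=125
After append 9 (leaves=[68, 11, 9]):
  L0: [68, 11, 9]
  L1: h(68,11)=(68*31+11)%997=125 h(9,9)=(9*31+9)%997=288 -> [125, 288]
  L2: h(125,288)=(125*31+288)%997=175 -> [175]
  root=175
After append 1 (leaves=[68, 11, 9, 1]):
  L0: [68, 11, 9, 1]
  L1: h(68,11)=(68*31+11)%997=125 h(9,1)=(9*31+1)%997=280 -> [125, 280]
  L2: h(125,280)=(125*31+280)%997=167 -> [167]
  root=167
After append 3 (leaves=[68, 11, 9, 1, 3]):
  L0: [68, 11, 9, 1, 3]
  L1: h(68,11)=(68*31+11)%997=125 h(9,1)=(9*31+1)%997=280 h(3,3)=(3*31+3)%997=96 -> [125, 280, 96]
  L2: h(125,280)=(125*31+280)%997=167 h(96,96)=(96*31+96)%997=81 -> [167, 81]
  L3: h(167,81)=(167*31+81)%997=273 -> [273]
  root=273
After append 43 (leaves=[68, 11, 9, 1, 3, 43]):
  L0: [68, 11, 9, 1, 3, 43]
  L1: h(68,11)=(68*31+11)%997=125 h(9,1)=(9*31+1)%997=280 h(3,43)=(3*31+43)%997=136 -> [125, 280, 136]
  L2: h(125,280)=(125*31+280)%997=167 h(136,136)=(136*31+136)%997=364 -> [167, 364]
  L3: h(167,364)=(167*31+364)%997=556 -> [556]
  root=556
After append 82 (leaves=[68, 11, 9, 1, 3, 43, 82]):
  L0: [68, 11, 9, 1, 3, 43, 82]
  L1: h(68,11)=(68*31+11)%997=125 h(9,1)=(9*31+1)%997=280 h(3,43)=(3*31+43)%997=136 h(82,82)=(82*31+82)%997=630 -> [125, 280, 136, 630]
  L2: h(125,280)=(125*31+280)%997=167 h(136,630)=(136*31+630)%997=858 -> [167, 858]
  L3: h(167,858)=(167*31+858)%997=53 -> [53]
  root=53

Answer: 68 125 175 167 273 556 53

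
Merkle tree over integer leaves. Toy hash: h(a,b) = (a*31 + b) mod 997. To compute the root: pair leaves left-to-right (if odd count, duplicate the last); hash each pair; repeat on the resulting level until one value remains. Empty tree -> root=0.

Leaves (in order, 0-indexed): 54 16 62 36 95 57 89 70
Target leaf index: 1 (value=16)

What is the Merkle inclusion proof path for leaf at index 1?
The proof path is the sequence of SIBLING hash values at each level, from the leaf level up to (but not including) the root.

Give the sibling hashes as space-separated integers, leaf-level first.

Answer: 54 961 179

Derivation:
L0 (leaves): [54, 16, 62, 36, 95, 57, 89, 70], target index=1
L1: h(54,16)=(54*31+16)%997=693 [pair 0] h(62,36)=(62*31+36)%997=961 [pair 1] h(95,57)=(95*31+57)%997=11 [pair 2] h(89,70)=(89*31+70)%997=835 [pair 3] -> [693, 961, 11, 835]
  Sibling for proof at L0: 54
L2: h(693,961)=(693*31+961)%997=510 [pair 0] h(11,835)=(11*31+835)%997=179 [pair 1] -> [510, 179]
  Sibling for proof at L1: 961
L3: h(510,179)=(510*31+179)%997=37 [pair 0] -> [37]
  Sibling for proof at L2: 179
Root: 37
Proof path (sibling hashes from leaf to root): [54, 961, 179]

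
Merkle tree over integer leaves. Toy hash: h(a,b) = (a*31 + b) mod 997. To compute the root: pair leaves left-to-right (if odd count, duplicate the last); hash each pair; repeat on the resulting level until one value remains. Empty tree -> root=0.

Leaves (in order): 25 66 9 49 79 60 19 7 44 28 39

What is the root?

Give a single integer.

L0: [25, 66, 9, 49, 79, 60, 19, 7, 44, 28, 39]
L1: h(25,66)=(25*31+66)%997=841 h(9,49)=(9*31+49)%997=328 h(79,60)=(79*31+60)%997=515 h(19,7)=(19*31+7)%997=596 h(44,28)=(44*31+28)%997=395 h(39,39)=(39*31+39)%997=251 -> [841, 328, 515, 596, 395, 251]
L2: h(841,328)=(841*31+328)%997=477 h(515,596)=(515*31+596)%997=609 h(395,251)=(395*31+251)%997=532 -> [477, 609, 532]
L3: h(477,609)=(477*31+609)%997=441 h(532,532)=(532*31+532)%997=75 -> [441, 75]
L4: h(441,75)=(441*31+75)%997=785 -> [785]

Answer: 785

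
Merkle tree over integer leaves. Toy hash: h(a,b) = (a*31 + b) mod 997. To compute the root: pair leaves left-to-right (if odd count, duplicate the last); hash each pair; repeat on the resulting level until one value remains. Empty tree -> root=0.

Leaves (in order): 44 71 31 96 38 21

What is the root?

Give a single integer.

L0: [44, 71, 31, 96, 38, 21]
L1: h(44,71)=(44*31+71)%997=438 h(31,96)=(31*31+96)%997=60 h(38,21)=(38*31+21)%997=202 -> [438, 60, 202]
L2: h(438,60)=(438*31+60)%997=677 h(202,202)=(202*31+202)%997=482 -> [677, 482]
L3: h(677,482)=(677*31+482)%997=532 -> [532]

Answer: 532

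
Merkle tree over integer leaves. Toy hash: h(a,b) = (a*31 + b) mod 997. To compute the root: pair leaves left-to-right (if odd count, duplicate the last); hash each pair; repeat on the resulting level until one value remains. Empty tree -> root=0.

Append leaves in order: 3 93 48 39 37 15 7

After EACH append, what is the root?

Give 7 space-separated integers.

After append 3 (leaves=[3]):
  L0: [3]
  root=3
After append 93 (leaves=[3, 93]):
  L0: [3, 93]
  L1: h(3,93)=(3*31+93)%997=186 -> [186]
  root=186
After append 48 (leaves=[3, 93, 48]):
  L0: [3, 93, 48]
  L1: h(3,93)=(3*31+93)%997=186 h(48,48)=(48*31+48)%997=539 -> [186, 539]
  L2: h(186,539)=(186*31+539)%997=323 -> [323]
  root=323
After append 39 (leaves=[3, 93, 48, 39]):
  L0: [3, 93, 48, 39]
  L1: h(3,93)=(3*31+93)%997=186 h(48,39)=(48*31+39)%997=530 -> [186, 530]
  L2: h(186,530)=(186*31+530)%997=314 -> [314]
  root=314
After append 37 (leaves=[3, 93, 48, 39, 37]):
  L0: [3, 93, 48, 39, 37]
  L1: h(3,93)=(3*31+93)%997=186 h(48,39)=(48*31+39)%997=530 h(37,37)=(37*31+37)%997=187 -> [186, 530, 187]
  L2: h(186,530)=(186*31+530)%997=314 h(187,187)=(187*31+187)%997=2 -> [314, 2]
  L3: h(314,2)=(314*31+2)%997=763 -> [763]
  root=763
After append 15 (leaves=[3, 93, 48, 39, 37, 15]):
  L0: [3, 93, 48, 39, 37, 15]
  L1: h(3,93)=(3*31+93)%997=186 h(48,39)=(48*31+39)%997=530 h(37,15)=(37*31+15)%997=165 -> [186, 530, 165]
  L2: h(186,530)=(186*31+530)%997=314 h(165,165)=(165*31+165)%997=295 -> [314, 295]
  L3: h(314,295)=(314*31+295)%997=59 -> [59]
  root=59
After append 7 (leaves=[3, 93, 48, 39, 37, 15, 7]):
  L0: [3, 93, 48, 39, 37, 15, 7]
  L1: h(3,93)=(3*31+93)%997=186 h(48,39)=(48*31+39)%997=530 h(37,15)=(37*31+15)%997=165 h(7,7)=(7*31+7)%997=224 -> [186, 530, 165, 224]
  L2: h(186,530)=(186*31+530)%997=314 h(165,224)=(165*31+224)%997=354 -> [314, 354]
  L3: h(314,354)=(314*31+354)%997=118 -> [118]
  root=118

Answer: 3 186 323 314 763 59 118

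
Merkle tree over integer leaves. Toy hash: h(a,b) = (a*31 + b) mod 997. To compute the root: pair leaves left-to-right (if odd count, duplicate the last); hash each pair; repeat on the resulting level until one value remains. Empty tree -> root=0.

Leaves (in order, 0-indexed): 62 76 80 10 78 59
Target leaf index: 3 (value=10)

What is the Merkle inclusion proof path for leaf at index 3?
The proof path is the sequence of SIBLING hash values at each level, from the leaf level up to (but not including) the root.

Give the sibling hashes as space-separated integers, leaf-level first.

L0 (leaves): [62, 76, 80, 10, 78, 59], target index=3
L1: h(62,76)=(62*31+76)%997=4 [pair 0] h(80,10)=(80*31+10)%997=496 [pair 1] h(78,59)=(78*31+59)%997=483 [pair 2] -> [4, 496, 483]
  Sibling for proof at L0: 80
L2: h(4,496)=(4*31+496)%997=620 [pair 0] h(483,483)=(483*31+483)%997=501 [pair 1] -> [620, 501]
  Sibling for proof at L1: 4
L3: h(620,501)=(620*31+501)%997=778 [pair 0] -> [778]
  Sibling for proof at L2: 501
Root: 778
Proof path (sibling hashes from leaf to root): [80, 4, 501]

Answer: 80 4 501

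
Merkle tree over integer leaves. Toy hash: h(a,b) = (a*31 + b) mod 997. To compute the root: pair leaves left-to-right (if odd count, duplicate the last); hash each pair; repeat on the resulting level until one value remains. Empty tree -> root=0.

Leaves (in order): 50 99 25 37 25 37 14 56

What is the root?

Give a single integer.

L0: [50, 99, 25, 37, 25, 37, 14, 56]
L1: h(50,99)=(50*31+99)%997=652 h(25,37)=(25*31+37)%997=812 h(25,37)=(25*31+37)%997=812 h(14,56)=(14*31+56)%997=490 -> [652, 812, 812, 490]
L2: h(652,812)=(652*31+812)%997=87 h(812,490)=(812*31+490)%997=737 -> [87, 737]
L3: h(87,737)=(87*31+737)%997=443 -> [443]

Answer: 443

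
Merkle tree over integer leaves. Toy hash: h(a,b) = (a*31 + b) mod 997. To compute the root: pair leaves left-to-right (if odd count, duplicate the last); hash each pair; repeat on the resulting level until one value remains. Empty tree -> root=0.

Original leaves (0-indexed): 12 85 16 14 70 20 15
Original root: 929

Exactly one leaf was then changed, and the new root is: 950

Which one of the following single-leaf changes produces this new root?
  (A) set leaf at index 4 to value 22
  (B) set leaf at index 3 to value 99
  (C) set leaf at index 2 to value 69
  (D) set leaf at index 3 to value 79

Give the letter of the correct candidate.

Answer: D

Derivation:
Original leaves: [12, 85, 16, 14, 70, 20, 15]
Target new root: 950
Try each candidate change and compute the resulting root:
Candidate A: set leaf[4] = 22 -> leaves = [12, 85, 16, 14, 22, 20, 15]
  L0: [12, 85, 16, 14, 22, 20, 15]
  L1: h(12,85)=(12*31+85)%997=457 h(16,14)=(16*31+14)%997=510 h(22,20)=(22*31+20)%997=702 h(15,15)=(15*31+15)%997=480 -> [457, 510, 702, 480]
  L2: h(457,510)=(457*31+510)%997=719 h(702,480)=(702*31+480)%997=308 -> [719, 308]
  L3: h(719,308)=(719*31+308)%997=663 -> [663]
  root = 663 != target 950
Candidate B: set leaf[3] = 99 -> leaves = [12, 85, 16, 99, 70, 20, 15]
  L0: [12, 85, 16, 99, 70, 20, 15]
  L1: h(12,85)=(12*31+85)%997=457 h(16,99)=(16*31+99)%997=595 h(70,20)=(70*31+20)%997=196 h(15,15)=(15*31+15)%997=480 -> [457, 595, 196, 480]
  L2: h(457,595)=(457*31+595)%997=804 h(196,480)=(196*31+480)%997=574 -> [804, 574]
  L3: h(804,574)=(804*31+574)%997=573 -> [573]
  root = 573 != target 950
Candidate C: set leaf[2] = 69 -> leaves = [12, 85, 69, 14, 70, 20, 15]
  L0: [12, 85, 69, 14, 70, 20, 15]
  L1: h(12,85)=(12*31+85)%997=457 h(69,14)=(69*31+14)%997=159 h(70,20)=(70*31+20)%997=196 h(15,15)=(15*31+15)%997=480 -> [457, 159, 196, 480]
  L2: h(457,159)=(457*31+159)%997=368 h(196,480)=(196*31+480)%997=574 -> [368, 574]
  L3: h(368,574)=(368*31+574)%997=18 -> [18]
  root = 18 != target 950
Candidate D: set leaf[3] = 79 -> leaves = [12, 85, 16, 79, 70, 20, 15]
  L0: [12, 85, 16, 79, 70, 20, 15]
  L1: h(12,85)=(12*31+85)%997=457 h(16,79)=(16*31+79)%997=575 h(70,20)=(70*31+20)%997=196 h(15,15)=(15*31+15)%997=480 -> [457, 575, 196, 480]
  L2: h(457,575)=(457*31+575)%997=784 h(196,480)=(196*31+480)%997=574 -> [784, 574]
  L3: h(784,574)=(784*31+574)%997=950 -> [950]
  root = 950 == target 950  ** MATCH **
Candidate D produces the target root.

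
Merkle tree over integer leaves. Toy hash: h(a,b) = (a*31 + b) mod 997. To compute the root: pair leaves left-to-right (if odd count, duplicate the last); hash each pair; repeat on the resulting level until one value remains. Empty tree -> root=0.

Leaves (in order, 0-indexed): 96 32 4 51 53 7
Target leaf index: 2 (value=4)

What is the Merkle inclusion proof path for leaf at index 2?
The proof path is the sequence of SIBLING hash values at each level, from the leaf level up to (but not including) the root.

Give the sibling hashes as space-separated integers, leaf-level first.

L0 (leaves): [96, 32, 4, 51, 53, 7], target index=2
L1: h(96,32)=(96*31+32)%997=17 [pair 0] h(4,51)=(4*31+51)%997=175 [pair 1] h(53,7)=(53*31+7)%997=653 [pair 2] -> [17, 175, 653]
  Sibling for proof at L0: 51
L2: h(17,175)=(17*31+175)%997=702 [pair 0] h(653,653)=(653*31+653)%997=956 [pair 1] -> [702, 956]
  Sibling for proof at L1: 17
L3: h(702,956)=(702*31+956)%997=784 [pair 0] -> [784]
  Sibling for proof at L2: 956
Root: 784
Proof path (sibling hashes from leaf to root): [51, 17, 956]

Answer: 51 17 956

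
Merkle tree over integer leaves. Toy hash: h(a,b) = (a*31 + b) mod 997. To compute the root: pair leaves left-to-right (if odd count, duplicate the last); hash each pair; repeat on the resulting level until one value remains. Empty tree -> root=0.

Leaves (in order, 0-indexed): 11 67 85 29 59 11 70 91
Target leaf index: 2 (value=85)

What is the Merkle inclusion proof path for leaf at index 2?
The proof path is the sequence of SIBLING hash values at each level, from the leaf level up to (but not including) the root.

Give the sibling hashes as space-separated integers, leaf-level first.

Answer: 29 408 478

Derivation:
L0 (leaves): [11, 67, 85, 29, 59, 11, 70, 91], target index=2
L1: h(11,67)=(11*31+67)%997=408 [pair 0] h(85,29)=(85*31+29)%997=670 [pair 1] h(59,11)=(59*31+11)%997=843 [pair 2] h(70,91)=(70*31+91)%997=267 [pair 3] -> [408, 670, 843, 267]
  Sibling for proof at L0: 29
L2: h(408,670)=(408*31+670)%997=357 [pair 0] h(843,267)=(843*31+267)%997=478 [pair 1] -> [357, 478]
  Sibling for proof at L1: 408
L3: h(357,478)=(357*31+478)%997=578 [pair 0] -> [578]
  Sibling for proof at L2: 478
Root: 578
Proof path (sibling hashes from leaf to root): [29, 408, 478]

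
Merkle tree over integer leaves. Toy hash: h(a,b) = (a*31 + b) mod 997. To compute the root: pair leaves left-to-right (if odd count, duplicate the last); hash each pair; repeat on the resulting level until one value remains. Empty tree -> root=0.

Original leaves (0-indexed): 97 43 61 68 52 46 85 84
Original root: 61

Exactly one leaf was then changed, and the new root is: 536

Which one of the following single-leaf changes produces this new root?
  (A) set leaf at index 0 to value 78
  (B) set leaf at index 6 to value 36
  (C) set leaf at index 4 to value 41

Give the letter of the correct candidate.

Original leaves: [97, 43, 61, 68, 52, 46, 85, 84]
Target new root: 536
Try each candidate change and compute the resulting root:
Candidate A: set leaf[0] = 78 -> leaves = [78, 43, 61, 68, 52, 46, 85, 84]
  L0: [78, 43, 61, 68, 52, 46, 85, 84]
  L1: h(78,43)=(78*31+43)%997=467 h(61,68)=(61*31+68)%997=962 h(52,46)=(52*31+46)%997=661 h(85,84)=(85*31+84)%997=725 -> [467, 962, 661, 725]
  L2: h(467,962)=(467*31+962)%997=484 h(661,725)=(661*31+725)%997=279 -> [484, 279]
  L3: h(484,279)=(484*31+279)%997=328 -> [328]
  root = 328 != target 536
Candidate B: set leaf[6] = 36 -> leaves = [97, 43, 61, 68, 52, 46, 36, 84]
  L0: [97, 43, 61, 68, 52, 46, 36, 84]
  L1: h(97,43)=(97*31+43)%997=59 h(61,68)=(61*31+68)%997=962 h(52,46)=(52*31+46)%997=661 h(36,84)=(36*31+84)%997=203 -> [59, 962, 661, 203]
  L2: h(59,962)=(59*31+962)%997=797 h(661,203)=(661*31+203)%997=754 -> [797, 754]
  L3: h(797,754)=(797*31+754)%997=536 -> [536]
  root = 536 == target 536  ** MATCH **
Candidate C: set leaf[4] = 41 -> leaves = [97, 43, 61, 68, 41, 46, 85, 84]
  L0: [97, 43, 61, 68, 41, 46, 85, 84]
  L1: h(97,43)=(97*31+43)%997=59 h(61,68)=(61*31+68)%997=962 h(41,46)=(41*31+46)%997=320 h(85,84)=(85*31+84)%997=725 -> [59, 962, 320, 725]
  L2: h(59,962)=(59*31+962)%997=797 h(320,725)=(320*31+725)%997=675 -> [797, 675]
  L3: h(797,675)=(797*31+675)%997=457 -> [457]
  root = 457 != target 536
Candidate B produces the target root.

Answer: B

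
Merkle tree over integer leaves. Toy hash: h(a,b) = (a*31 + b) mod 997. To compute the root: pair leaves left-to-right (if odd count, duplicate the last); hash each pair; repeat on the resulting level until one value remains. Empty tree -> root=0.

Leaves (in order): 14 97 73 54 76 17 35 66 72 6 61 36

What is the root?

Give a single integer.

Answer: 685

Derivation:
L0: [14, 97, 73, 54, 76, 17, 35, 66, 72, 6, 61, 36]
L1: h(14,97)=(14*31+97)%997=531 h(73,54)=(73*31+54)%997=323 h(76,17)=(76*31+17)%997=379 h(35,66)=(35*31+66)%997=154 h(72,6)=(72*31+6)%997=244 h(61,36)=(61*31+36)%997=930 -> [531, 323, 379, 154, 244, 930]
L2: h(531,323)=(531*31+323)%997=832 h(379,154)=(379*31+154)%997=936 h(244,930)=(244*31+930)%997=518 -> [832, 936, 518]
L3: h(832,936)=(832*31+936)%997=806 h(518,518)=(518*31+518)%997=624 -> [806, 624]
L4: h(806,624)=(806*31+624)%997=685 -> [685]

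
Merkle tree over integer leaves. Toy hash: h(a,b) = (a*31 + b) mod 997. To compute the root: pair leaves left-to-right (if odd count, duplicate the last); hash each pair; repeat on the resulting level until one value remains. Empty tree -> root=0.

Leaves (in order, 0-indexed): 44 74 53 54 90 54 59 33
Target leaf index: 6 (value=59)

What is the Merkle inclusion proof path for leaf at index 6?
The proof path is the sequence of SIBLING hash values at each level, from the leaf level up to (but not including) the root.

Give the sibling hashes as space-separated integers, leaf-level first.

Answer: 33 850 413

Derivation:
L0 (leaves): [44, 74, 53, 54, 90, 54, 59, 33], target index=6
L1: h(44,74)=(44*31+74)%997=441 [pair 0] h(53,54)=(53*31+54)%997=700 [pair 1] h(90,54)=(90*31+54)%997=850 [pair 2] h(59,33)=(59*31+33)%997=865 [pair 3] -> [441, 700, 850, 865]
  Sibling for proof at L0: 33
L2: h(441,700)=(441*31+700)%997=413 [pair 0] h(850,865)=(850*31+865)%997=296 [pair 1] -> [413, 296]
  Sibling for proof at L1: 850
L3: h(413,296)=(413*31+296)%997=138 [pair 0] -> [138]
  Sibling for proof at L2: 413
Root: 138
Proof path (sibling hashes from leaf to root): [33, 850, 413]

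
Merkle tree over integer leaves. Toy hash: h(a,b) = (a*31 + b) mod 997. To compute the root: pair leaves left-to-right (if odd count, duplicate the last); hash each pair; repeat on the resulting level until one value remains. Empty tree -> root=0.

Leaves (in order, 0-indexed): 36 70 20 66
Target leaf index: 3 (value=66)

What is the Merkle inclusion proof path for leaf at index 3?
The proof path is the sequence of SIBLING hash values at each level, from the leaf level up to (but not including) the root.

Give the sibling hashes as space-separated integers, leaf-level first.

Answer: 20 189

Derivation:
L0 (leaves): [36, 70, 20, 66], target index=3
L1: h(36,70)=(36*31+70)%997=189 [pair 0] h(20,66)=(20*31+66)%997=686 [pair 1] -> [189, 686]
  Sibling for proof at L0: 20
L2: h(189,686)=(189*31+686)%997=563 [pair 0] -> [563]
  Sibling for proof at L1: 189
Root: 563
Proof path (sibling hashes from leaf to root): [20, 189]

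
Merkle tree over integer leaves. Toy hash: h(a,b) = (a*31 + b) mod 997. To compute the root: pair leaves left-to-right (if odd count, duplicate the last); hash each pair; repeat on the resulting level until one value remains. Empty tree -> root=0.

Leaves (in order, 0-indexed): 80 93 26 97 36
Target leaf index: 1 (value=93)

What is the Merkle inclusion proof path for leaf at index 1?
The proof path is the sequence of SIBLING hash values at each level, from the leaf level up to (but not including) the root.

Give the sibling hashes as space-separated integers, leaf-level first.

L0 (leaves): [80, 93, 26, 97, 36], target index=1
L1: h(80,93)=(80*31+93)%997=579 [pair 0] h(26,97)=(26*31+97)%997=903 [pair 1] h(36,36)=(36*31+36)%997=155 [pair 2] -> [579, 903, 155]
  Sibling for proof at L0: 80
L2: h(579,903)=(579*31+903)%997=906 [pair 0] h(155,155)=(155*31+155)%997=972 [pair 1] -> [906, 972]
  Sibling for proof at L1: 903
L3: h(906,972)=(906*31+972)%997=145 [pair 0] -> [145]
  Sibling for proof at L2: 972
Root: 145
Proof path (sibling hashes from leaf to root): [80, 903, 972]

Answer: 80 903 972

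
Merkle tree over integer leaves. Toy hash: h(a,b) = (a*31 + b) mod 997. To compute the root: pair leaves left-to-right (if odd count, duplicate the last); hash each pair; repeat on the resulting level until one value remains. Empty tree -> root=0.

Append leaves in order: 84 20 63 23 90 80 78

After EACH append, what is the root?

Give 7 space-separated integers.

Answer: 84 630 609 569 129 806 432

Derivation:
After append 84 (leaves=[84]):
  L0: [84]
  root=84
After append 20 (leaves=[84, 20]):
  L0: [84, 20]
  L1: h(84,20)=(84*31+20)%997=630 -> [630]
  root=630
After append 63 (leaves=[84, 20, 63]):
  L0: [84, 20, 63]
  L1: h(84,20)=(84*31+20)%997=630 h(63,63)=(63*31+63)%997=22 -> [630, 22]
  L2: h(630,22)=(630*31+22)%997=609 -> [609]
  root=609
After append 23 (leaves=[84, 20, 63, 23]):
  L0: [84, 20, 63, 23]
  L1: h(84,20)=(84*31+20)%997=630 h(63,23)=(63*31+23)%997=979 -> [630, 979]
  L2: h(630,979)=(630*31+979)%997=569 -> [569]
  root=569
After append 90 (leaves=[84, 20, 63, 23, 90]):
  L0: [84, 20, 63, 23, 90]
  L1: h(84,20)=(84*31+20)%997=630 h(63,23)=(63*31+23)%997=979 h(90,90)=(90*31+90)%997=886 -> [630, 979, 886]
  L2: h(630,979)=(630*31+979)%997=569 h(886,886)=(886*31+886)%997=436 -> [569, 436]
  L3: h(569,436)=(569*31+436)%997=129 -> [129]
  root=129
After append 80 (leaves=[84, 20, 63, 23, 90, 80]):
  L0: [84, 20, 63, 23, 90, 80]
  L1: h(84,20)=(84*31+20)%997=630 h(63,23)=(63*31+23)%997=979 h(90,80)=(90*31+80)%997=876 -> [630, 979, 876]
  L2: h(630,979)=(630*31+979)%997=569 h(876,876)=(876*31+876)%997=116 -> [569, 116]
  L3: h(569,116)=(569*31+116)%997=806 -> [806]
  root=806
After append 78 (leaves=[84, 20, 63, 23, 90, 80, 78]):
  L0: [84, 20, 63, 23, 90, 80, 78]
  L1: h(84,20)=(84*31+20)%997=630 h(63,23)=(63*31+23)%997=979 h(90,80)=(90*31+80)%997=876 h(78,78)=(78*31+78)%997=502 -> [630, 979, 876, 502]
  L2: h(630,979)=(630*31+979)%997=569 h(876,502)=(876*31+502)%997=739 -> [569, 739]
  L3: h(569,739)=(569*31+739)%997=432 -> [432]
  root=432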